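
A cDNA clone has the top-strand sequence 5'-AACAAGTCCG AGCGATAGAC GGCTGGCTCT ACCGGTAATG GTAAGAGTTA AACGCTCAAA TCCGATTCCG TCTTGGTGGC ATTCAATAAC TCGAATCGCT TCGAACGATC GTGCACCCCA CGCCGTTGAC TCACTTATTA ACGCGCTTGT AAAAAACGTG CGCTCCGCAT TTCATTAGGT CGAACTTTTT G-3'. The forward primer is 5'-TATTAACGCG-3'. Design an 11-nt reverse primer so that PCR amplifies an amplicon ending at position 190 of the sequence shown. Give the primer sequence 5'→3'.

5'-AAAAAGTTCGA-3'

The forward primer binds at positions 136–145; the product's 3' end on the top strand is position 190.
The reverse primer anneals to the top strand over positions 180–190, i.e. to TCGAACTTTTT.
Its sequence written 5'→3' is the reverse complement: AAAAAGTTCGA.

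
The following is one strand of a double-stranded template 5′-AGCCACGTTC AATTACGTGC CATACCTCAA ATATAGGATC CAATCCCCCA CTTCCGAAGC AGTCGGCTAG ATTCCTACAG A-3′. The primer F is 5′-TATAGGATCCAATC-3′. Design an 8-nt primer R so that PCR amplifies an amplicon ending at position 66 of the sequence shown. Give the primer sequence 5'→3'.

5'-CCGACTGC-3'

The forward primer binds at positions 32–45; the product's 3' end on the top strand is position 66.
The reverse primer anneals to the top strand over positions 59–66, i.e. to GCAGTCGG.
Its sequence written 5'→3' is the reverse complement: CCGACTGC.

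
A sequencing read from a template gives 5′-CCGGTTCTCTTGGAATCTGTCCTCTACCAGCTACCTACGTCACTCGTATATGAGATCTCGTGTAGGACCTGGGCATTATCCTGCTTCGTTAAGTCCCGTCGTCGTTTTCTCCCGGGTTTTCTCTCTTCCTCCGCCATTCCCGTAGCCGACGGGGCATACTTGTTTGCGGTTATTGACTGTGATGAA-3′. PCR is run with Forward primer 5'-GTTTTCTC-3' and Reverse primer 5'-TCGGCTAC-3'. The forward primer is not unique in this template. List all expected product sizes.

46 bp, 34 bp

The forward primer GTTTTCTC matches the top strand at positions 104–111, 116–123.
The reverse primer's reverse complement is GTAGCCGA, matching at positions 142–149.
Each forward site pairs with the reverse site to give a product ending at position 149: sizes 46, 34 bp.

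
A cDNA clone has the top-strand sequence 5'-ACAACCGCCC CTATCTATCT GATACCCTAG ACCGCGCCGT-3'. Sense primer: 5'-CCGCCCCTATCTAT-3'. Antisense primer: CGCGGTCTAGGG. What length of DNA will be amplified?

32 bp

Scanning the template, CCGCCCCTATCTAT occurs at positions 5–18; this primer anneals to the bottom strand there with its 3' end pointing downstream.
Taking the reverse complement of CGCGGTCTAGGG gives CCCTAGACCGCG, found at positions 25–36 on the template; the primer anneals here to the top strand with its 3' end pointing upstream.
Amplicon spans positions 5–36: 32 bp.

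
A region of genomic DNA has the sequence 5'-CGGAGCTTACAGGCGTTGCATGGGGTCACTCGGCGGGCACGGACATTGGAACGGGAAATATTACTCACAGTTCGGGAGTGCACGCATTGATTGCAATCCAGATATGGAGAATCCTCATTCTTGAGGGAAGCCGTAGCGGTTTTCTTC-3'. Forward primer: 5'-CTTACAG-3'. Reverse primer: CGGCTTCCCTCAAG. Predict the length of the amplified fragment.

Forward primer CTTACAG is found on the top strand at positions 6–12.
Taking the reverse complement of CGGCTTCCCTCAAG gives CTTGAGGGAAGCCG, found at positions 120–133 on the template; the primer anneals here to the top strand with its 3' end pointing upstream.
The product runs from position 6 to position 133, so its length is 133 − 6 + 1 = 128 bp.

128 bp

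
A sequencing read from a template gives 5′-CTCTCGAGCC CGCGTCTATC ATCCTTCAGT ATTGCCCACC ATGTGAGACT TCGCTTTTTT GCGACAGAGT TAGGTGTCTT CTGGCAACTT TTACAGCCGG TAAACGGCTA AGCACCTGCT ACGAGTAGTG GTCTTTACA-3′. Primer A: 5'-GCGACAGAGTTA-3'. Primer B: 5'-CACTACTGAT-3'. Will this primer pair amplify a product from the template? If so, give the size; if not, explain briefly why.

Primer B (CACTACTGAT) does not match the top strand, and its reverse complement ATCAGTAGTG does not match either.
With no annealing site for primer B, no amplification occurs.

No product — primer B has no binding site in the template.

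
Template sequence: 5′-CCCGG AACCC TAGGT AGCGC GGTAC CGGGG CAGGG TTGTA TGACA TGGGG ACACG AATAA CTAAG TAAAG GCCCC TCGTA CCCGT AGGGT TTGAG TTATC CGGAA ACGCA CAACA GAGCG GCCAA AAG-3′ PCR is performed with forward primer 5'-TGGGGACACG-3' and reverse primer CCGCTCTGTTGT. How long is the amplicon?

Scanning the template, TGGGGACACG occurs at positions 46–55; this primer anneals to the bottom strand there with its 3' end pointing downstream.
Taking the reverse complement of CCGCTCTGTTGT gives ACAACAGAGCGG, found at positions 110–121 on the template; the primer anneals here to the top strand with its 3' end pointing upstream.
Amplicon spans positions 46–121: 76 bp.

76 bp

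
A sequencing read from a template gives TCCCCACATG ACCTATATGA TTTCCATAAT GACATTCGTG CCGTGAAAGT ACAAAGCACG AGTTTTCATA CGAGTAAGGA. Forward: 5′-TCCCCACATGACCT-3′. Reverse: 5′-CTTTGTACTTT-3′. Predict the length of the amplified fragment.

56 bp

Forward primer TCCCCACATGACCT is found on the top strand at positions 1–14.
Taking the reverse complement of CTTTGTACTTT gives AAAGTACAAAG, found at positions 46–56 on the template; the primer anneals here to the top strand with its 3' end pointing upstream.
Amplicon spans positions 1–56: 56 bp.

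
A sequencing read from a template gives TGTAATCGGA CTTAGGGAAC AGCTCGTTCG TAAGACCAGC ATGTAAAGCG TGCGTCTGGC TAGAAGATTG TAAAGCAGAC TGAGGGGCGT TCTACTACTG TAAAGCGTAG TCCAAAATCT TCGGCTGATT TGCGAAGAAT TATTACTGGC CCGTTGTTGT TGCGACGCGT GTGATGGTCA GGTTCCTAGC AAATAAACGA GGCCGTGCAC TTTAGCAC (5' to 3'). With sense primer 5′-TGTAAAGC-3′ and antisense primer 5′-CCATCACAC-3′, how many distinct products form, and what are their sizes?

The forward primer TGTAAAGC matches the top strand at positions 42–49, 69–76, 99–106.
The reverse primer's reverse complement is GTGTGATGG, matching at positions 169–177.
Each forward site pairs with the reverse site to give a product ending at position 177: sizes 136, 109, 79 bp.

Three products: 136 bp, 109 bp, 79 bp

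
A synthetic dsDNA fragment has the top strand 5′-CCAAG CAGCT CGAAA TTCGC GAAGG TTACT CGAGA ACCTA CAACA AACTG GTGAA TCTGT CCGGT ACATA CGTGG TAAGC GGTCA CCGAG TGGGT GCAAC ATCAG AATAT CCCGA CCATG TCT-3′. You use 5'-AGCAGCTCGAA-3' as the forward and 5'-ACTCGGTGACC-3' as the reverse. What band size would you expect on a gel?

The forward primer matches the template at positions 4–14.
Reverse complement of the reverse primer: GGTCACCGAGT. This occurs on the top strand at positions 81–91.
Product length = (reverse-primer end) − (forward-primer start) + 1 = 91 − 4 + 1 = 88 bp.

88 bp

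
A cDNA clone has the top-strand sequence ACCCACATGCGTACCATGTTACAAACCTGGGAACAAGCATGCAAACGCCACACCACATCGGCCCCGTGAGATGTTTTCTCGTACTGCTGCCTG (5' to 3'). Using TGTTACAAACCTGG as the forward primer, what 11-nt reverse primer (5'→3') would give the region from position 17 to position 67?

5'-ACGGGGCCGAT-3'

The product's 3' end on the top strand is position 67.
The reverse primer anneals to the top strand over positions 57–67, i.e. to ATCGGCCCCGT.
Its sequence written 5'→3' is the reverse complement: ACGGGGCCGAT.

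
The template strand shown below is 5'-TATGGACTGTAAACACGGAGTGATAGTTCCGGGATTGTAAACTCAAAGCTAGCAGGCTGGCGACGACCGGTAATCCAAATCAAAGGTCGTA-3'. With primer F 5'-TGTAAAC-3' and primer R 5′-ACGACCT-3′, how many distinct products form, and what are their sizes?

Two products: 83 bp, 55 bp

The forward primer TGTAAAC matches the top strand at positions 8–14, 36–42.
The reverse primer's reverse complement is AGGTCGT, matching at positions 84–90.
Each forward site pairs with the reverse site to give a product ending at position 90: sizes 83, 55 bp.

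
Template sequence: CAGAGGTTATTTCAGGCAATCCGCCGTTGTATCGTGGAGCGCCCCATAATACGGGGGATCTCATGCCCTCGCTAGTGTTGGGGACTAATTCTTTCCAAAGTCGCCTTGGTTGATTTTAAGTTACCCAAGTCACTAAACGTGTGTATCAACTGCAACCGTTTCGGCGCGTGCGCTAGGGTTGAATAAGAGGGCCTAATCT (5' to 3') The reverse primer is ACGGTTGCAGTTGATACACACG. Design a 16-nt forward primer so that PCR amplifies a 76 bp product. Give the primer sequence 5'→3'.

The reverse primer's reverse complement CGTGTGTATCAACTGCAACCGT matches the template at positions 138–159, so the product ends at position 159.
A 76 bp product then starts at position 159 − 76 + 1 = 84.
The forward primer is identical to the top strand there: ACTAATTCTTTCCAAA.

5'-ACTAATTCTTTCCAAA-3'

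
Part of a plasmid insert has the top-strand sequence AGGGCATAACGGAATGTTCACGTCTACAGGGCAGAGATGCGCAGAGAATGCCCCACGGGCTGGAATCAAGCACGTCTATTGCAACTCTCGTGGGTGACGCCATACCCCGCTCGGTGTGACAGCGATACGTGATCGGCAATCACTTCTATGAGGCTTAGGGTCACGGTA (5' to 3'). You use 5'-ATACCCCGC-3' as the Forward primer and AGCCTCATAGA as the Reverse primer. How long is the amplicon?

54 bp

Scanning the template, ATACCCCGC occurs at positions 102–110; this primer anneals to the bottom strand there with its 3' end pointing downstream.
Taking the reverse complement of AGCCTCATAGA gives TCTATGAGGCT, found at positions 145–155 on the template; the primer anneals here to the top strand with its 3' end pointing upstream.
Amplicon spans positions 102–155: 54 bp.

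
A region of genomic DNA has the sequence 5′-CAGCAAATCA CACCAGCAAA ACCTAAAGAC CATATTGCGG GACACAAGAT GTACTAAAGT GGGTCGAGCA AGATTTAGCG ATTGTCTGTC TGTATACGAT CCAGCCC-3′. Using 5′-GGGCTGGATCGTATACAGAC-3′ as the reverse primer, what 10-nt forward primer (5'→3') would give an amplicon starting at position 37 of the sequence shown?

The reverse primer's reverse complement GTCTGTATACGATCCAGCCC matches the template at positions 88–107; the product starts at position 37.
The forward primer is identical to the top strand over positions 37–46: GCGGGACACA.

5'-GCGGGACACA-3'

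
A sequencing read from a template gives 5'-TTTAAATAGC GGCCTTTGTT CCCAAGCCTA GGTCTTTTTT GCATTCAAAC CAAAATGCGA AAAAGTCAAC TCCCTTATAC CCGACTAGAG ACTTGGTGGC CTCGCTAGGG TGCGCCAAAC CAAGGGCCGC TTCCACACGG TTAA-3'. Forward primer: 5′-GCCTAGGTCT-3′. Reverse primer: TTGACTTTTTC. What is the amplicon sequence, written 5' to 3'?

5'-GCCTAGGTCTTTTTTGCATTCAAACCAAAATGCGAAAAAGTCAA-3'

Forward primer GCCTAGGTCT is found on the top strand at positions 26–35.
Taking the reverse complement of TTGACTTTTTC gives GAAAAAGTCAA, found at positions 59–69 on the template; the primer anneals here to the top strand with its 3' end pointing upstream.
The product is the template from position 26 through 69 (44 bp).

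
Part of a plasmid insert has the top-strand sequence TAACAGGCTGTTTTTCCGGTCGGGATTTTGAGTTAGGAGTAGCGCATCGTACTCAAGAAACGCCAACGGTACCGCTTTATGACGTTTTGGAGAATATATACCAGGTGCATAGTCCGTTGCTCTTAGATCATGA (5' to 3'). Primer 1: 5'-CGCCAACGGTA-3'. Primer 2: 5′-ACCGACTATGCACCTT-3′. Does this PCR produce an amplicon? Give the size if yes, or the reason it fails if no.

No product — primer 2 has no binding site in the template.

Primer 2 (ACCGACTATGCACCTT) does not match the top strand, and its reverse complement AAGGTGCATAGTCGGT does not match either.
With no annealing site for primer 2, no amplification occurs.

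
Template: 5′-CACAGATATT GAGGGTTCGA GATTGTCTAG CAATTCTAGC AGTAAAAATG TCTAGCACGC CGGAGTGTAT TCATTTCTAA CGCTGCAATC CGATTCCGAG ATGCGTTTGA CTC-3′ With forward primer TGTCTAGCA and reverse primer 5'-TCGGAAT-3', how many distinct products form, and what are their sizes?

The forward primer TGTCTAGCA matches the top strand at positions 24–32, 49–57.
The reverse primer's reverse complement is ATTCCGA, matching at positions 93–99.
Each forward site pairs with the reverse site to give a product ending at position 99: sizes 76, 51 bp.

Two products: 76 bp, 51 bp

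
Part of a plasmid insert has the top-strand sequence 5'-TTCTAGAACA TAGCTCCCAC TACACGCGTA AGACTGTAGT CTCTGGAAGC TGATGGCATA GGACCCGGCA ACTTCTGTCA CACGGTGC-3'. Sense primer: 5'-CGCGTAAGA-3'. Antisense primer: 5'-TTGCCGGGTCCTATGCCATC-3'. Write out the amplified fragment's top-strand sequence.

5'-CGCGTAAGACTGTAGTCTCTGGAAGCTGATGGCATAGGACCCGGCAA-3'

Forward primer CGCGTAAGA is found on the top strand at positions 25–33.
Taking the reverse complement of TTGCCGGGTCCTATGCCATC gives GATGGCATAGGACCCGGCAA, found at positions 52–71 on the template; the primer anneals here to the top strand with its 3' end pointing upstream.
The product is the template from position 25 through 71 (47 bp).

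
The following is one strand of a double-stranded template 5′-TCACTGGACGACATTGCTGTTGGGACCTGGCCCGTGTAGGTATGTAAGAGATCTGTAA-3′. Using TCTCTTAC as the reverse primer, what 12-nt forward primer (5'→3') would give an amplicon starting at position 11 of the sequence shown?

The reverse primer's reverse complement GTAAGAGA matches the template at positions 44–51; the product starts at position 11.
The forward primer is identical to the top strand over positions 11–22: ACATTGCTGTTG.

5'-ACATTGCTGTTG-3'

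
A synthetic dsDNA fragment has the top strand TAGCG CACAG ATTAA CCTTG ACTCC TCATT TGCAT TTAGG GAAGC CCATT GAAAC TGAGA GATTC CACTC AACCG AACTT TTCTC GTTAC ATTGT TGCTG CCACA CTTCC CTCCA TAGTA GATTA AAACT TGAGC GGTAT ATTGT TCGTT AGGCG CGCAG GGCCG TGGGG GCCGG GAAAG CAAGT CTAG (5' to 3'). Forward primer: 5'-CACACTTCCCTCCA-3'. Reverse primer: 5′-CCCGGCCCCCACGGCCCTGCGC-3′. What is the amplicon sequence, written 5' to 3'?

5'-CACACTTCCCTCCATAGTAGATTAAAACTTGAGCGGTATATTGTTCGTTAGGCGCGCAGGGCCGTGGGGGCCGGG-3'

Forward primer CACACTTCCCTCCA is found on the top strand at positions 102–115.
Taking the reverse complement of CCCGGCCCCCACGGCCCTGCGC gives GCGCAGGGCCGTGGGGGCCGGG, found at positions 155–176 on the template; the primer anneals here to the top strand with its 3' end pointing upstream.
The product is the template from position 102 through 176 (75 bp).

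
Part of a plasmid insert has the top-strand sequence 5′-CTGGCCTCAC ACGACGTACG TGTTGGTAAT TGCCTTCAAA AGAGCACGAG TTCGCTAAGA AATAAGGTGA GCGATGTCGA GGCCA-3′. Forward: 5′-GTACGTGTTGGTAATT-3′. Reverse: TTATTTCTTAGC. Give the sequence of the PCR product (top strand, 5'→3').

5'-GTACGTGTTGGTAATTGCCTTCAAAAGAGCACGAGTTCGCTAAGAAATAA-3'

Forward primer GTACGTGTTGGTAATT is found on the top strand at positions 16–31.
Taking the reverse complement of TTATTTCTTAGC gives GCTAAGAAATAA, found at positions 54–65 on the template; the primer anneals here to the top strand with its 3' end pointing upstream.
The product is the template from position 16 through 65 (50 bp).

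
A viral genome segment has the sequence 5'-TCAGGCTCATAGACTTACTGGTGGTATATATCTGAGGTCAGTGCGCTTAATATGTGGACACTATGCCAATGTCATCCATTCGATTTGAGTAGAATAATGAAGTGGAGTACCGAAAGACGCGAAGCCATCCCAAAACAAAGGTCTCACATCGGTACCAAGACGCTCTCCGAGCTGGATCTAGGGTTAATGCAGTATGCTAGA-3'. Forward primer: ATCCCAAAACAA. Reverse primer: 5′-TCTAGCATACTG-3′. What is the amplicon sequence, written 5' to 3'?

5'-ATCCCAAAACAAAGGTCTCACATCGGTACCAAGACGCTCTCCGAGCTGGATCTAGGGTTAATGCAGTATGCTAGA-3'

Forward primer ATCCCAAAACAA is found on the top strand at positions 127–138.
Reverse complement of the reverse primer: CAGTATGCTAGA. This occurs on the top strand at positions 190–201.
The product is the template from position 127 through 201 (75 bp).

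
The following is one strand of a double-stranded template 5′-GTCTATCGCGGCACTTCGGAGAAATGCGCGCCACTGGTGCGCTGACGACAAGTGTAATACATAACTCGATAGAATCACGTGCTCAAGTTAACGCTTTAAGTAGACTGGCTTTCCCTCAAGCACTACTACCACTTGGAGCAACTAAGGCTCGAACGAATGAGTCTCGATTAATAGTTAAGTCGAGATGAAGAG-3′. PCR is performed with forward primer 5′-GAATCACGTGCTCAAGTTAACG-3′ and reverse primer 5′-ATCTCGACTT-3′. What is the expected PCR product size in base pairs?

115 bp

Scanning the template, GAATCACGTGCTCAAGTTAACG occurs at positions 72–93; this primer anneals to the bottom strand there with its 3' end pointing downstream.
Reverse complement of the reverse primer: AAGTCGAGAT. This occurs on the top strand at positions 177–186.
The product runs from position 72 to position 186, so its length is 186 − 72 + 1 = 115 bp.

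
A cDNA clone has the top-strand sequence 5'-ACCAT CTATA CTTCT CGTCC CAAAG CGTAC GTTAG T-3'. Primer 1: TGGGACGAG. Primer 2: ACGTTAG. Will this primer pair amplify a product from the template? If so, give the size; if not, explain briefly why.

Primer 1 (TGGGACGAG) has reverse complement CTCGTCCCA, which matches the top strand at positions 14–22; primer 1 anneals to the top strand there with its 3' end pointing upstream toward position 14.
Primer 2 (ACGTTAG) matches the top strand directly at positions 29–35; it anneals to the bottom strand with its 3' end pointing downstream toward position 35.
The 3' ends diverge (primer 1 extends toward position 1, primer 2 toward position 36), so the primers never converge on a shared product.

No product — the primers' 3' ends point away from each other.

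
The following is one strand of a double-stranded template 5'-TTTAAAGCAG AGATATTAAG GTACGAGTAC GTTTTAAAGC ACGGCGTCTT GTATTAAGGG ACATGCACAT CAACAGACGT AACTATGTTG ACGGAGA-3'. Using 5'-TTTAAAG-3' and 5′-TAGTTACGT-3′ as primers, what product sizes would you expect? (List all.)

The forward primer TTTAAAG matches the top strand at positions 1–7, 33–39.
The reverse primer's reverse complement is ACGTAACTA, matching at positions 77–85.
Each forward site pairs with the reverse site to give a product ending at position 85: sizes 85, 53 bp.

85 bp, 53 bp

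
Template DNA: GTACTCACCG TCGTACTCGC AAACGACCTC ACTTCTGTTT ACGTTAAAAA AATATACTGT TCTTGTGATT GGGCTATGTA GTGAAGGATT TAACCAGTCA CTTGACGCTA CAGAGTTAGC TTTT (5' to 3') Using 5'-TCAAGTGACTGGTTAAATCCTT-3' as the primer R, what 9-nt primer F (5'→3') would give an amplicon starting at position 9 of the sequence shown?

5'-CGTCGTACT-3'

The reverse primer's reverse complement AAGGATTTAACCAGTCACTTGA matches the template at positions 84–105; the product starts at position 9.
The forward primer is identical to the top strand over positions 9–17: CGTCGTACT.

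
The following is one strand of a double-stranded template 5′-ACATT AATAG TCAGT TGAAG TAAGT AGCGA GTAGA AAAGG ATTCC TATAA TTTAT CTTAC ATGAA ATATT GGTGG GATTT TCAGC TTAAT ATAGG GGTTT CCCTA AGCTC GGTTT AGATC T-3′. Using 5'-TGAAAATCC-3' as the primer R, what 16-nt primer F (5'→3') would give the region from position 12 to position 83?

5'-CAGTTGAAGTAAGTAG-3'

The reverse primer's reverse complement GGATTTTCA matches the template at positions 75–83; the product starts at position 12.
The forward primer is identical to the top strand over positions 12–27: CAGTTGAAGTAAGTAG.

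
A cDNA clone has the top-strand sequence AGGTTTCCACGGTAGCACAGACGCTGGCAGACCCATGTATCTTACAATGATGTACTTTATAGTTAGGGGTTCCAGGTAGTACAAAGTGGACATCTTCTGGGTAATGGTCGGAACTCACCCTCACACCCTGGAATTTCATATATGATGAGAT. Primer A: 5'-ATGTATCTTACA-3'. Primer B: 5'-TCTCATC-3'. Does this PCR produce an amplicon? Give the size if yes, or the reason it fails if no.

Primer A (ATGTATCTTACA) matches the top strand at positions 35–46; it acts as a forward primer.
Primer B's reverse complement is GATGAGA, matching the top strand at positions 144–150; it acts as a reverse primer.
The 3' ends face each other across positions 35–150, giving a 116 bp product.

Yes — a 116 bp product.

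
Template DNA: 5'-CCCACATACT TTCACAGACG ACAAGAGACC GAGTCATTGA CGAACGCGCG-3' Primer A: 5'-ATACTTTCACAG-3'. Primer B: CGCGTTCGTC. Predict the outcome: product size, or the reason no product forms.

Primer A (ATACTTTCACAG) matches the top strand at positions 6–17; it acts as a forward primer.
Primer B's reverse complement is GACGAACGCG, matching the top strand at positions 39–48; it acts as a reverse primer.
The 3' ends face each other across positions 6–48, giving a 43 bp product.

Yes — a 43 bp product.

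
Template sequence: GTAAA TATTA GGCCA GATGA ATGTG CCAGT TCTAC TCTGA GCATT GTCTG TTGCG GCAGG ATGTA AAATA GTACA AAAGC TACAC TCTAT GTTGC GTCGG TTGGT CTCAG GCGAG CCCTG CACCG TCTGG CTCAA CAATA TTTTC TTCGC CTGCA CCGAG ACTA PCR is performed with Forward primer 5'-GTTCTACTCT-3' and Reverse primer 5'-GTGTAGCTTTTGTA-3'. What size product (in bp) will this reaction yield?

57 bp

The forward primer matches the template at positions 29–38.
Taking the reverse complement of GTGTAGCTTTTGTA gives TACAAAAGCTACAC, found at positions 72–85 on the template; the primer anneals here to the top strand with its 3' end pointing upstream.
Amplicon spans positions 29–85: 57 bp.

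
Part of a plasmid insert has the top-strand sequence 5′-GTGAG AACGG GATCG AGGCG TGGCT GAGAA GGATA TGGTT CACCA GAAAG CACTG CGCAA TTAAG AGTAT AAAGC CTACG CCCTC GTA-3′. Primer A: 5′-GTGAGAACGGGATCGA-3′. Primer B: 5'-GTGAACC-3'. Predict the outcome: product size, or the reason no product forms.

Yes — a 43 bp product.

Primer A (GTGAGAACGGGATCGA) matches the top strand at positions 1–16; it acts as a forward primer.
Primer B's reverse complement is GGTTCAC, matching the top strand at positions 37–43; it acts as a reverse primer.
The 3' ends face each other across positions 1–43, giving a 43 bp product.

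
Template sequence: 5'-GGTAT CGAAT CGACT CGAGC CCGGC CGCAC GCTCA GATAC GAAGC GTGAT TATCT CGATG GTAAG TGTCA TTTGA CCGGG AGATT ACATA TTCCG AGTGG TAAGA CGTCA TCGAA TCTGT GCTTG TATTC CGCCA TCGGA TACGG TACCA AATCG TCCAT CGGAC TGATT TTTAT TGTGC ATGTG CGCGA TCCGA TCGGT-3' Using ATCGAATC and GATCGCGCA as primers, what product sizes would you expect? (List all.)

189 bp, 83 bp

The forward primer ATCGAATC matches the top strand at positions 4–11, 110–117.
The reverse primer's reverse complement is TGCGCGATC, matching at positions 184–192.
Each forward site pairs with the reverse site to give a product ending at position 192: sizes 189, 83 bp.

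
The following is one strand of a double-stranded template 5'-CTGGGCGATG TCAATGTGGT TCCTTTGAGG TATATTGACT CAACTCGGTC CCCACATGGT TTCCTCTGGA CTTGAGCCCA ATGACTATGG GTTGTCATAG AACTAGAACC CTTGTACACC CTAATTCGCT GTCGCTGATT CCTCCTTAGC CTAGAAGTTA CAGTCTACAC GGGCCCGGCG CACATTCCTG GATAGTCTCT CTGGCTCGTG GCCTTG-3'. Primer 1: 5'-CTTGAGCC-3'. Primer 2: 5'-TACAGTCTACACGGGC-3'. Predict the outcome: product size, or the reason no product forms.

Primer 1 (CTTGAGCC) matches the top strand at positions 71–78 (3' end points downstream).
Primer 2 (TACAGTCTACACGGGC) also matches the top strand directly, at positions 159–174 — its reverse complement GCCCGTGTAGACTGTA is not present.
Both primers anneal to the bottom strand with 3' ends pointing the same way, so neither can prime synthesis back toward the other.

No product — both primers anneal to the same strand and extend in the same direction.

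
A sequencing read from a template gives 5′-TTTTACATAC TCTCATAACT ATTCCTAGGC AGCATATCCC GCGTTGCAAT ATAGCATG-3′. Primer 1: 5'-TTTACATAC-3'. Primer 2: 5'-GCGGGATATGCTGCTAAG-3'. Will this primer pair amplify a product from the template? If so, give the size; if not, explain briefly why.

Primer 2 (GCGGGATATGCTGCTAAG) does not match the top strand, and its reverse complement CTTAGCAGCATATCCCGC does not match either.
With no annealing site for primer 2, no amplification occurs.

No product — primer 2 has no binding site in the template.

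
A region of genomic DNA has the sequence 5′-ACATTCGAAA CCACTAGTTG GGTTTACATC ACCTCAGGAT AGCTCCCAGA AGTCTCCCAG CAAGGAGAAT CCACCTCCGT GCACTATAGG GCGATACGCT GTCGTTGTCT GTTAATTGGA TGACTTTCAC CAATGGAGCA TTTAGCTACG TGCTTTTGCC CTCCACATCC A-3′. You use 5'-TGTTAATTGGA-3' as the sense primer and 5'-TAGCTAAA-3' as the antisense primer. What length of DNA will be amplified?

Scanning the template, TGTTAATTGGA occurs at positions 110–120; this primer anneals to the bottom strand there with its 3' end pointing downstream.
Reverse complement of the reverse primer: TTTAGCTA. This occurs on the top strand at positions 141–148.
Product length = (reverse-primer end) − (forward-primer start) + 1 = 148 − 110 + 1 = 39 bp.

39 bp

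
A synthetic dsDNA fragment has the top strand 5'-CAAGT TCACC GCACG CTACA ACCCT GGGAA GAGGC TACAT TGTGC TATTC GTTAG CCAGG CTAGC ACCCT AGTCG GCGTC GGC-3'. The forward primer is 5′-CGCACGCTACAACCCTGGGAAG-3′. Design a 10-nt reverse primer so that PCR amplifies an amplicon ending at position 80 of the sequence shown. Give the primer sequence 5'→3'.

The forward primer binds at positions 10–31; the product's 3' end on the top strand is position 80.
The reverse primer anneals to the top strand over positions 71–80, i.e. to AGTCGGCGTC.
Its sequence written 5'→3' is the reverse complement: GACGCCGACT.

5'-GACGCCGACT-3'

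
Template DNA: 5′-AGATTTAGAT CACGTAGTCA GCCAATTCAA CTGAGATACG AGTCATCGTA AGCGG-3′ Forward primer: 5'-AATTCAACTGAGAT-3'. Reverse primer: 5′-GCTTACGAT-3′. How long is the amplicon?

The forward primer matches the template at positions 24–37.
Taking the reverse complement of GCTTACGAT gives ATCGTAAGC, found at positions 45–53 on the template; the primer anneals here to the top strand with its 3' end pointing upstream.
The product runs from position 24 to position 53, so its length is 53 − 24 + 1 = 30 bp.

30 bp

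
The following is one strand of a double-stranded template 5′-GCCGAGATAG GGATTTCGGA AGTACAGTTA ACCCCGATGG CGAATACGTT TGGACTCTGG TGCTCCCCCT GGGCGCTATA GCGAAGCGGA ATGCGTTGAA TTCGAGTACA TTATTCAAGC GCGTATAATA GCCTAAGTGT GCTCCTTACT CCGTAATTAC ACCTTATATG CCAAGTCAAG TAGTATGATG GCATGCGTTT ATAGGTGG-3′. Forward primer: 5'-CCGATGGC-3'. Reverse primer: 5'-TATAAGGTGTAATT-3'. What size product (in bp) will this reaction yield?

135 bp

Forward primer CCGATGGC is found on the top strand at positions 34–41.
The reverse primer's reverse complement is AATTACACCTTATA, which matches the template at positions 155–168.
The product runs from position 34 to position 168, so its length is 168 − 34 + 1 = 135 bp.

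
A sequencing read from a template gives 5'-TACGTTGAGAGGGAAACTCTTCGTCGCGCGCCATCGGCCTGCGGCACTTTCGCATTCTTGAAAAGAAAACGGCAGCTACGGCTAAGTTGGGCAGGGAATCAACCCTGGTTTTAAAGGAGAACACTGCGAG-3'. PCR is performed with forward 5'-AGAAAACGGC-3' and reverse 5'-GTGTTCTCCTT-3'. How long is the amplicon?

Scanning the template, AGAAAACGGC occurs at positions 64–73; this primer anneals to the bottom strand there with its 3' end pointing downstream.
Taking the reverse complement of GTGTTCTCCTT gives AAGGAGAACAC, found at positions 114–124 on the template; the primer anneals here to the top strand with its 3' end pointing upstream.
The product runs from position 64 to position 124, so its length is 124 − 64 + 1 = 61 bp.

61 bp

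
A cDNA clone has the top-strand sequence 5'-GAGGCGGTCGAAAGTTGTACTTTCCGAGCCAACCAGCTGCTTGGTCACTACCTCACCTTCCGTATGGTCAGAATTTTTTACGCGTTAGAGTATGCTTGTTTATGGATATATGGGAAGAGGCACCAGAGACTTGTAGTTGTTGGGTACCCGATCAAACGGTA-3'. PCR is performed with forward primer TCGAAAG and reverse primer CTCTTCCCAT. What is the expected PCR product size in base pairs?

112 bp

Scanning the template, TCGAAAG occurs at positions 8–14; this primer anneals to the bottom strand there with its 3' end pointing downstream.
Taking the reverse complement of CTCTTCCCAT gives ATGGGAAGAG, found at positions 110–119 on the template; the primer anneals here to the top strand with its 3' end pointing upstream.
Product length = (reverse-primer end) − (forward-primer start) + 1 = 119 − 8 + 1 = 112 bp.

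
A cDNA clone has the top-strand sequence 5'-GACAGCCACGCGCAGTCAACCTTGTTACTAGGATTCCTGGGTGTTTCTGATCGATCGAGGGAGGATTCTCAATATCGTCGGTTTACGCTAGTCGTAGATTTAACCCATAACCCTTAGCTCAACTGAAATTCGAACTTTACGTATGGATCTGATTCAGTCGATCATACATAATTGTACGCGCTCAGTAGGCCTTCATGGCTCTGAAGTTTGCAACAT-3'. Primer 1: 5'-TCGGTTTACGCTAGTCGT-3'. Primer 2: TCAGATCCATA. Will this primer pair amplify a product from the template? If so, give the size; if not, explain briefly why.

Yes — a 75 bp product.

Primer 1 (TCGGTTTACGCTAGTCGT) matches the top strand at positions 78–95; it acts as a forward primer.
Primer 2's reverse complement is TATGGATCTGA, matching the top strand at positions 142–152; it acts as a reverse primer.
The 3' ends face each other across positions 78–152, giving a 75 bp product.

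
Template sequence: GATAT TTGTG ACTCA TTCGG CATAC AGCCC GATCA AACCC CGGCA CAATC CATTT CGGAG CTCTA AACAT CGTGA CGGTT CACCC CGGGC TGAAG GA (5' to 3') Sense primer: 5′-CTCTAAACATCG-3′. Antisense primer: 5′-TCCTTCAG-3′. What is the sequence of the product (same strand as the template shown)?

5'-CTCTAAACATCGTGACGGTTCACCCCGGGCTGAAGGA-3'

Forward primer CTCTAAACATCG is found on the top strand at positions 61–72.
Reverse complement of the reverse primer: CTGAAGGA. This occurs on the top strand at positions 90–97.
The product is the template from position 61 through 97 (37 bp).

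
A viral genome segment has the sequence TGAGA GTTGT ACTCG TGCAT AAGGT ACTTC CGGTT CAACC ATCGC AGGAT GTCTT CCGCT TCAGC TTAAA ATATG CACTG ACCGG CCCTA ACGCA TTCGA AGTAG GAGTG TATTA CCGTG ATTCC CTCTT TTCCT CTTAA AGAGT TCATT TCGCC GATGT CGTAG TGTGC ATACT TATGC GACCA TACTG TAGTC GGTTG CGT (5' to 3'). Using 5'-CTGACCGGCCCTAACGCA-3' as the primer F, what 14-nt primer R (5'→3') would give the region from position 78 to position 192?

5'-TACAGTATGGTCGC-3'

The product's 3' end on the top strand is position 192.
The reverse primer anneals to the top strand over positions 179–192, i.e. to GCGACCATACTGTA.
Its sequence written 5'→3' is the reverse complement: TACAGTATGGTCGC.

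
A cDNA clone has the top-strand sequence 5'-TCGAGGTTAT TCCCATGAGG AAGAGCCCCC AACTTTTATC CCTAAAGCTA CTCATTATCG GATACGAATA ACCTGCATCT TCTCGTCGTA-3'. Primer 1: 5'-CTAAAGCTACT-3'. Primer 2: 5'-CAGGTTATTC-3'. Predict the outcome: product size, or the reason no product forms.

Yes — a 34 bp product.

Primer 1 (CTAAAGCTACT) matches the top strand at positions 42–52; it acts as a forward primer.
Primer 2's reverse complement is GAATAACCTG, matching the top strand at positions 66–75; it acts as a reverse primer.
The 3' ends face each other across positions 42–75, giving a 34 bp product.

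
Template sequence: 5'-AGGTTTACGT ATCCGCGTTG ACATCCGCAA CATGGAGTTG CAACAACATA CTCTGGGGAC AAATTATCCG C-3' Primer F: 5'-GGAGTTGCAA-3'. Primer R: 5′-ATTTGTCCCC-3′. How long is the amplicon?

The forward primer matches the template at positions 34–43.
Taking the reverse complement of ATTTGTCCCC gives GGGGACAAAT, found at positions 55–64 on the template; the primer anneals here to the top strand with its 3' end pointing upstream.
Amplicon spans positions 34–64: 31 bp.

31 bp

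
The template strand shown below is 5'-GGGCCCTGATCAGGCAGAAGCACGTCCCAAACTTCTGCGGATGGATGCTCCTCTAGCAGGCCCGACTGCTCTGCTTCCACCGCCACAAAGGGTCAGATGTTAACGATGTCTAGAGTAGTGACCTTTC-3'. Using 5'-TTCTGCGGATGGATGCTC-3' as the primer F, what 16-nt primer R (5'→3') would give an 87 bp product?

5'-ACTACTCTAGACATCG-3'

The forward primer binds at positions 33–50, so an 87 bp product ends at position 33 + 87 − 1 = 119.
The reverse primer anneals to the top strand over positions 104–119, i.e. to CGATGTCTAGAGTAGT.
Its sequence written 5'→3' is the reverse complement: ACTACTCTAGACATCG.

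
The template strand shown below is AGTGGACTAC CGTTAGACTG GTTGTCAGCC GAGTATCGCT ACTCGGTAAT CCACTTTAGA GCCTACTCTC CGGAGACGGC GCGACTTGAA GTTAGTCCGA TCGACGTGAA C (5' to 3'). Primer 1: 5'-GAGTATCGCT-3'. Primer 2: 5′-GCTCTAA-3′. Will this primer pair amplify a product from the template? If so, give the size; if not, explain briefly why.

Primer 1 (GAGTATCGCT) matches the top strand at positions 31–40; it acts as a forward primer.
Primer 2's reverse complement is TTAGAGC, matching the top strand at positions 56–62; it acts as a reverse primer.
The 3' ends face each other across positions 31–62, giving a 32 bp product.

Yes — a 32 bp product.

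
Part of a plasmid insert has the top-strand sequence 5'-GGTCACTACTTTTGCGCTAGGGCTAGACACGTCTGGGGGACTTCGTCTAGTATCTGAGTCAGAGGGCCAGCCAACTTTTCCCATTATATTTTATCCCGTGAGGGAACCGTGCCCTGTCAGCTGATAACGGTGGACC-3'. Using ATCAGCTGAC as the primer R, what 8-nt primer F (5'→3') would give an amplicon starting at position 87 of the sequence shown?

The reverse primer's reverse complement GTCAGCTGAT matches the template at positions 116–125; the product starts at position 87.
The forward primer is identical to the top strand over positions 87–94: TATTTTAT.

5'-TATTTTAT-3'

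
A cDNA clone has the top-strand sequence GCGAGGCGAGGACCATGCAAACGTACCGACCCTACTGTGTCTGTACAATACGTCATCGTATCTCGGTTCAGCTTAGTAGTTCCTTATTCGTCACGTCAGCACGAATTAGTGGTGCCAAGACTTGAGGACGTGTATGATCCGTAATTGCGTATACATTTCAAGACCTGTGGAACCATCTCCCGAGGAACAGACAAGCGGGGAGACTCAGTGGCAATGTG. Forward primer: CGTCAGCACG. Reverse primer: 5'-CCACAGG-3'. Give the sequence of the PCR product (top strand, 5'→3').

5'-CGTCAGCACGAATTAGTGGTGCCAAGACTTGAGGACGTGTATGATCCGTAATTGCGTATACATTTCAAGACCTGTGG-3'

Scanning the template, CGTCAGCACG occurs at positions 94–103; this primer anneals to the bottom strand there with its 3' end pointing downstream.
Reverse complement of the reverse primer: CCTGTGG. This occurs on the top strand at positions 164–170.
The product is the template from position 94 through 170 (77 bp).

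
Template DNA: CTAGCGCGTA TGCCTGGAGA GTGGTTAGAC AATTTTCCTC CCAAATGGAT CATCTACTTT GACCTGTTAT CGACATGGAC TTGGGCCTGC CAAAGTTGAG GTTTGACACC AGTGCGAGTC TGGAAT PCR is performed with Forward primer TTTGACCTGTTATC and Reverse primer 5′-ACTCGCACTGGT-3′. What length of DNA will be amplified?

62 bp

Scanning the template, TTTGACCTGTTATC occurs at positions 58–71; this primer anneals to the bottom strand there with its 3' end pointing downstream.
Reverse complement of the reverse primer: ACCAGTGCGAGT. This occurs on the top strand at positions 108–119.
The product runs from position 58 to position 119, so its length is 119 − 58 + 1 = 62 bp.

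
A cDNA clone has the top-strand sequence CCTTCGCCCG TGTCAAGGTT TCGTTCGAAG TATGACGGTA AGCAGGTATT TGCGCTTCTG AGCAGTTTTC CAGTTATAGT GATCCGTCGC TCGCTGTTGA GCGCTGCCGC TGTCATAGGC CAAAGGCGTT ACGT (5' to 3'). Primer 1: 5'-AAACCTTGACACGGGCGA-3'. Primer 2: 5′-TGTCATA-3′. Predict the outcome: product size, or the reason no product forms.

Primer 1 (AAACCTTGACACGGGCGA) has reverse complement TCGCCCGTGTCAAGGTTT, which matches the top strand at positions 4–21; primer 1 anneals to the top strand there with its 3' end pointing upstream toward position 4.
Primer 2 (TGTCATA) matches the top strand directly at positions 111–117; it anneals to the bottom strand with its 3' end pointing downstream toward position 117.
The 3' ends diverge (primer 1 extends toward position 1, primer 2 toward position 134), so the primers never converge on a shared product.

No product — the primers' 3' ends point away from each other.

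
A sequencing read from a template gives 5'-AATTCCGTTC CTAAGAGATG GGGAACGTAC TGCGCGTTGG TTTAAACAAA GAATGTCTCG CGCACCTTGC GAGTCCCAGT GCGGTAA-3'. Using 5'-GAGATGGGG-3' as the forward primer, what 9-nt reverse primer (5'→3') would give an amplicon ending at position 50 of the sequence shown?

The forward primer binds at positions 15–23; the product's 3' end on the top strand is position 50.
The reverse primer anneals to the top strand over positions 42–50, i.e. to TTAAACAAA.
Its sequence written 5'→3' is the reverse complement: TTTGTTTAA.

5'-TTTGTTTAA-3'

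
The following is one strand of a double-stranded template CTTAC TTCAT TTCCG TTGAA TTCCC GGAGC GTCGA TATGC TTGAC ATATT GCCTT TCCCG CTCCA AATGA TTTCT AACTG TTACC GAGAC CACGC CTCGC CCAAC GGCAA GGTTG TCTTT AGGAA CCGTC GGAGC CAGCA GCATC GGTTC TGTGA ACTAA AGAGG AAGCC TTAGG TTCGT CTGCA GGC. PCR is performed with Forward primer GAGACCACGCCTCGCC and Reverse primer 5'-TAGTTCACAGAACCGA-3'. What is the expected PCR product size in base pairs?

Forward primer GAGACCACGCCTCGCC is found on the top strand at positions 86–101.
Reverse complement of the reverse primer: TCGGTTCTGTGAACTA. This occurs on the top strand at positions 144–159.
The product runs from position 86 to position 159, so its length is 159 − 86 + 1 = 74 bp.

74 bp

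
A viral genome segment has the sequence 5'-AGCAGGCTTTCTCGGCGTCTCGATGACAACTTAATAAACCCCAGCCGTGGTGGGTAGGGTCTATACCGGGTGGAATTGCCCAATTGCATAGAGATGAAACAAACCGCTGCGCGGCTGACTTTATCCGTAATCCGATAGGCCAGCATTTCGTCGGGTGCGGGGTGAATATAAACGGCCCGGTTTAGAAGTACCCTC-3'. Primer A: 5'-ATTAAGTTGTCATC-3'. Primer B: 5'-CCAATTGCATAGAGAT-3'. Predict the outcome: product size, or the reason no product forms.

No product — the primers' 3' ends point away from each other.

Primer A (ATTAAGTTGTCATC) has reverse complement GATGACAACTTAAT, which matches the top strand at positions 22–35; primer A anneals to the top strand there with its 3' end pointing upstream toward position 22.
Primer B (CCAATTGCATAGAGAT) matches the top strand directly at positions 80–95; it anneals to the bottom strand with its 3' end pointing downstream toward position 95.
The 3' ends diverge (primer A extends toward position 1, primer B toward position 195), so the primers never converge on a shared product.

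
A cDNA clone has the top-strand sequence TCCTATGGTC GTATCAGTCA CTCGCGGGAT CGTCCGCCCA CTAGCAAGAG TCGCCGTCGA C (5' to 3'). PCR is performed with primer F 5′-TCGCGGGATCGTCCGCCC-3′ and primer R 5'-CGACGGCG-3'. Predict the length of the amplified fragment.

Scanning the template, TCGCGGGATCGTCCGCCC occurs at positions 22–39; this primer anneals to the bottom strand there with its 3' end pointing downstream.
The reverse primer's reverse complement is CGCCGTCG, which matches the template at positions 52–59.
The product runs from position 22 to position 59, so its length is 59 − 22 + 1 = 38 bp.

38 bp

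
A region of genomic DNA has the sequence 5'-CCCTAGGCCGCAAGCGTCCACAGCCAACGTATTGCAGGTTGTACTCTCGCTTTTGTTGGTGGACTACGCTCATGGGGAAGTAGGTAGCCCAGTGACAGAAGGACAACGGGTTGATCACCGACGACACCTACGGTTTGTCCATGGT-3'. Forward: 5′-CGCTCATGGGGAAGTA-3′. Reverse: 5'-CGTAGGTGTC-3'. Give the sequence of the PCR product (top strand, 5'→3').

Forward primer CGCTCATGGGGAAGTA is found on the top strand at positions 67–82.
Reverse complement of the reverse primer: GACACCTACG. This occurs on the top strand at positions 123–132.
The product is the template from position 67 through 132 (66 bp).

5'-CGCTCATGGGGAAGTAGGTAGCCCAGTGACAGAAGGACAACGGGTTGATCACCGACGACACCTACG-3'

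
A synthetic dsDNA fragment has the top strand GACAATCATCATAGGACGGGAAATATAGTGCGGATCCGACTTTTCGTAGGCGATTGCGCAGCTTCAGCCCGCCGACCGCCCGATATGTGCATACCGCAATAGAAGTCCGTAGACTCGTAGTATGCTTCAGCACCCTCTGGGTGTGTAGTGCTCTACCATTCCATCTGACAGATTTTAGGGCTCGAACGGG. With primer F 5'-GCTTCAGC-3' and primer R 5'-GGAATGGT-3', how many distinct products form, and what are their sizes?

The forward primer GCTTCAGC matches the top strand at positions 61–68, 124–131.
The reverse primer's reverse complement is ACCATTCC, matching at positions 155–162.
Each forward site pairs with the reverse site to give a product ending at position 162: sizes 102, 39 bp.

Two products: 102 bp, 39 bp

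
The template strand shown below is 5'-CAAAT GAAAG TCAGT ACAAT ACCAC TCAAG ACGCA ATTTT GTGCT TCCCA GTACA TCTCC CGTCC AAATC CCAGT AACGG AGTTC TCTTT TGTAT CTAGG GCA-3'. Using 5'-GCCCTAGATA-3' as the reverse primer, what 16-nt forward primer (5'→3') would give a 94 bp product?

5'-AGTCAGTACAATACCA-3'

The reverse primer's reverse complement TATCTAGGGC matches the template at positions 93–102, so the product ends at position 102.
A 94 bp product then starts at position 102 − 94 + 1 = 9.
The forward primer is identical to the top strand there: AGTCAGTACAATACCA.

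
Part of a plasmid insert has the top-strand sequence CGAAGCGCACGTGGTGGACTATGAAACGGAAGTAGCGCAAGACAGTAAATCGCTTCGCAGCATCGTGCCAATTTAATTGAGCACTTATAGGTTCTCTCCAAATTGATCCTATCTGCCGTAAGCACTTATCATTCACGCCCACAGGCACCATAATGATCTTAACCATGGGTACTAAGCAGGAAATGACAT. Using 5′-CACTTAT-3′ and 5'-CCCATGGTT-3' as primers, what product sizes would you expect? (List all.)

88 bp, 47 bp

The forward primer CACTTAT matches the top strand at positions 82–88, 123–129.
The reverse primer's reverse complement is AACCATGGG, matching at positions 161–169.
Each forward site pairs with the reverse site to give a product ending at position 169: sizes 88, 47 bp.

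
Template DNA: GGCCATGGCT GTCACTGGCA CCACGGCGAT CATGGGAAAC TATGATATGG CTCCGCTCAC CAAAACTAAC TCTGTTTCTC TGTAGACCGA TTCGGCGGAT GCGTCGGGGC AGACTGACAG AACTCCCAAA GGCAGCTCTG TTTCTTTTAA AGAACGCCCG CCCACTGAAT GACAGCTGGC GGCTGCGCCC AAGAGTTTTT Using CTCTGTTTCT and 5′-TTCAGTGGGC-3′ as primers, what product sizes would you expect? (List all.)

The forward primer CTCTGTTTCT matches the top strand at positions 70–79, 136–145.
The reverse primer's reverse complement is GCCCACTGAA, matching at positions 160–169.
Each forward site pairs with the reverse site to give a product ending at position 169: sizes 100, 34 bp.

100 bp, 34 bp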